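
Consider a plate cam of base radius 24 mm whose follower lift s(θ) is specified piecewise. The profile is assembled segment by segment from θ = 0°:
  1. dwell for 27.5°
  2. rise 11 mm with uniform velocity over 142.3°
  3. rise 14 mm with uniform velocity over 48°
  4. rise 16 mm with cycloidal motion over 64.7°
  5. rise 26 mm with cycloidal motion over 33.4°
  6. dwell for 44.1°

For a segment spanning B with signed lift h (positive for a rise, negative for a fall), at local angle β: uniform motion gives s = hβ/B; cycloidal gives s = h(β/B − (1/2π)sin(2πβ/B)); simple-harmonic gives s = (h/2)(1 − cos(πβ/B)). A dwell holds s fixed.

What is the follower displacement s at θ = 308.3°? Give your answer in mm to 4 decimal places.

seg 1 [0°–27.5°] dwell: s stays 0.0000
seg 2 [27.5°–169.8°] uniform, h=11: full span → s += 11 → s = 11.0000
seg 3 [169.8°–217.8°] uniform, h=14: full span → s += 14 → s = 25.0000
seg 4 [217.8°–282.5°] cycloidal, h=16: full span → s += 16 → s = 41.0000
seg 5 [282.5°–315.9°] cycloidal, h=26: θ=308.3° here. β=25.8, B=33.4. 26·(0.7725 − sin(2π·0.7725)/(2π)) = 24.1807 → s = 65.1807

65.1807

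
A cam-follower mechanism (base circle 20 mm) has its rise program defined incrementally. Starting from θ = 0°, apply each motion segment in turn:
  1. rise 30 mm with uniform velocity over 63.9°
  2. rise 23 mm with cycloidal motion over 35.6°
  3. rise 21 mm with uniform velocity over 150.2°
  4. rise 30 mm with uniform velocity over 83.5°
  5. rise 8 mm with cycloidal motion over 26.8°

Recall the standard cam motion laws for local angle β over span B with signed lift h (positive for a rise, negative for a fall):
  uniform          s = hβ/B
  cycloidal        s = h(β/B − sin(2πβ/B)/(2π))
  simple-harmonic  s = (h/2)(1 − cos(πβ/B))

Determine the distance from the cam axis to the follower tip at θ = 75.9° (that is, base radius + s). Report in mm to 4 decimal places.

seg 1 [0°–63.9°] uniform, h=30: full span → s += 30 → s = 30.0000
seg 2 [63.9°–99.5°] cycloidal, h=23: θ=75.9° here. β=12, B=35.6. 23·(0.3371 − sin(2π·0.3371)/(2π)) = 4.6266 → s = 34.6266
radial distance = base radius + s = 20 + 34.6266 = 54.6266

54.6266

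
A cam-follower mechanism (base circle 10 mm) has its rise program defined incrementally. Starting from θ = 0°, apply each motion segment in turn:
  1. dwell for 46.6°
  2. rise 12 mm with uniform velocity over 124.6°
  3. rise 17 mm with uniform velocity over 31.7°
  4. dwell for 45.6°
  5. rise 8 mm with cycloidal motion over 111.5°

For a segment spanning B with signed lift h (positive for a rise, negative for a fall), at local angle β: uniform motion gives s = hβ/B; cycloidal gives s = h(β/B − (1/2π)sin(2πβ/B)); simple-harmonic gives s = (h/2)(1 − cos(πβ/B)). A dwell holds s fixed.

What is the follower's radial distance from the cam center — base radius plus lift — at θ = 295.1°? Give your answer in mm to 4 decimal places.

seg 1 [0°–46.6°] dwell: s stays 0.0000
seg 2 [46.6°–171.2°] uniform, h=12: full span → s += 12 → s = 12.0000
seg 3 [171.2°–202.9°] uniform, h=17: full span → s += 17 → s = 29.0000
seg 4 [202.9°–248.5°] dwell: s stays 29.0000
seg 5 [248.5°–360°] cycloidal, h=8: θ=295.1° here. β=46.6, B=111.5. 8·(0.4179 − sin(2π·0.4179)/(2π)) = 2.7157 → s = 31.7157
radial distance = base radius + s = 10 + 31.7157 = 41.7157

41.7157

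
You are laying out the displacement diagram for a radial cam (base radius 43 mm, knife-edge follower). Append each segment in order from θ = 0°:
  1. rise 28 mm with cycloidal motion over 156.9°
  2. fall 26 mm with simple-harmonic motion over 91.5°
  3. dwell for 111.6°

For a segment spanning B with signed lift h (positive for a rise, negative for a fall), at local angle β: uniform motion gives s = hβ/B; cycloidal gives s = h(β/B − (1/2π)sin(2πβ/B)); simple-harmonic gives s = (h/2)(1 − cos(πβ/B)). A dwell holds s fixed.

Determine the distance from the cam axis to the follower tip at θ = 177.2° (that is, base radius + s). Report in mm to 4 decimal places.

seg 1 [0°–156.9°] cycloidal, h=28: full span → s += 28 → s = 28.0000
seg 2 [156.9°–248.4°] simple-harmonic, h=-26: θ=177.2° here. β=20.3, B=91.5. -26/2·(1 − cos(π·0.2219)) = -3.0319 → s = 24.9681
radial distance = base radius + s = 43 + 24.9681 = 67.9681

67.9681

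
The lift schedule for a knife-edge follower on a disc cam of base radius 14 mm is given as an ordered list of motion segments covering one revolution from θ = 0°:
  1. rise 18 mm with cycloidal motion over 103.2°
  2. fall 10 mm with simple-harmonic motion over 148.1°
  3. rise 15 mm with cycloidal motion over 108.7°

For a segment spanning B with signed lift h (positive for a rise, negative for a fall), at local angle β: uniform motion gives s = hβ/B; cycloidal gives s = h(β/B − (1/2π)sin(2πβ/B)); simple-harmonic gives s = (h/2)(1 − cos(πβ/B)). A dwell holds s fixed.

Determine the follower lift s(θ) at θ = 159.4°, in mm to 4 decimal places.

seg 1 [0°–103.2°] cycloidal, h=18: full span → s += 18 → s = 18.0000
seg 2 [103.2°–251.3°] simple-harmonic, h=-10: θ=159.4° here. β=56.2, B=148.1. -10/2·(1 − cos(π·0.3795)) = -3.1517 → s = 14.8483

14.8483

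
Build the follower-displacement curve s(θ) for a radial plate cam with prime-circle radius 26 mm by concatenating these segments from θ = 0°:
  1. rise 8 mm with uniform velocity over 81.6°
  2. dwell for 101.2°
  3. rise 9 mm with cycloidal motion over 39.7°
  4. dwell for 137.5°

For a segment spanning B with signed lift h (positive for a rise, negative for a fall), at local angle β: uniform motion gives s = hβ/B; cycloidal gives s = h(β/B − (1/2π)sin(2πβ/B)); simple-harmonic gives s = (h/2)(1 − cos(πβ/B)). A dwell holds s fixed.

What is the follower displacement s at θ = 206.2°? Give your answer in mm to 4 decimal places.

seg 1 [0°–81.6°] uniform, h=8: full span → s += 8 → s = 8.0000
seg 2 [81.6°–182.8°] dwell: s stays 8.0000
seg 3 [182.8°–222.5°] cycloidal, h=9: θ=206.2° here. β=23.4, B=39.7. 9·(0.5894 − sin(2π·0.5894)/(2π)) = 6.0679 → s = 14.0679

14.0679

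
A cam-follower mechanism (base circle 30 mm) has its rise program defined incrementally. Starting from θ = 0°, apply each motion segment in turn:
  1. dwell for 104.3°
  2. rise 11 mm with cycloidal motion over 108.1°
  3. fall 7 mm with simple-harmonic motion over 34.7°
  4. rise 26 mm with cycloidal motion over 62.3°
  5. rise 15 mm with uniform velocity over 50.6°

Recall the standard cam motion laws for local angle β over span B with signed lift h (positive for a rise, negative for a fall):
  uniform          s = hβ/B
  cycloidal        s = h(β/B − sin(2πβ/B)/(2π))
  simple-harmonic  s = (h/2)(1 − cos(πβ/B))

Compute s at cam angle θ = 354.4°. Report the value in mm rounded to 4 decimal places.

seg 1 [0°–104.3°] dwell: s stays 0.0000
seg 2 [104.3°–212.4°] cycloidal, h=11: full span → s += 11 → s = 11.0000
seg 3 [212.4°–247.1°] simple-harmonic, h=-7: full span → s += -7 → s = 4.0000
seg 4 [247.1°–309.4°] cycloidal, h=26: full span → s += 26 → s = 30.0000
seg 5 [309.4°–360°] uniform, h=15: θ=354.4° here. β=45, B=50.6. 15·45/50.6 = 13.3399 → s = 43.3399

43.3399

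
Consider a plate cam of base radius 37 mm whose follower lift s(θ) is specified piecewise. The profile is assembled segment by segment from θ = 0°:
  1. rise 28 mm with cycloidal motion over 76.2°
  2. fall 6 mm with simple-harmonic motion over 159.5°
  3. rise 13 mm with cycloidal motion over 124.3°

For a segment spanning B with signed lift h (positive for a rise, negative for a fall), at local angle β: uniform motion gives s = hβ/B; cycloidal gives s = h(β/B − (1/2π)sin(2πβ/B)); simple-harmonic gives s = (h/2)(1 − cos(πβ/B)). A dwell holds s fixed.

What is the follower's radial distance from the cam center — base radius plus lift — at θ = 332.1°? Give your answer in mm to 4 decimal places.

seg 1 [0°–76.2°] cycloidal, h=28: full span → s += 28 → s = 28.0000
seg 2 [76.2°–235.7°] simple-harmonic, h=-6: full span → s += -6 → s = 22.0000
seg 3 [235.7°–360°] cycloidal, h=13: θ=332.1° here. β=96.4, B=124.3. 13·(0.7755 − sin(2π·0.7755)/(2π)) = 12.1245 → s = 34.1245
radial distance = base radius + s = 37 + 34.1245 = 71.1245

71.1245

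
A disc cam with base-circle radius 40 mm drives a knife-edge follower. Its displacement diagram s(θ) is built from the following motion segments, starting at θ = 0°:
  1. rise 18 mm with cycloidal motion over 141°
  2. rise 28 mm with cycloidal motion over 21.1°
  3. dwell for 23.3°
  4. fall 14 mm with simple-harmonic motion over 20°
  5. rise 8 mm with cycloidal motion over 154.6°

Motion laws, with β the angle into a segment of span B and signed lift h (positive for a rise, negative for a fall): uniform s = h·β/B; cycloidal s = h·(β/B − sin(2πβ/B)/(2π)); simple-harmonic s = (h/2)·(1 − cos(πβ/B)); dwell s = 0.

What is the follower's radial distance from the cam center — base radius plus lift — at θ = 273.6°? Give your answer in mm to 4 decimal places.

seg 1 [0°–141°] cycloidal, h=18: full span → s += 18 → s = 18.0000
seg 2 [141°–162.1°] cycloidal, h=28: full span → s += 28 → s = 46.0000
seg 3 [162.1°–185.4°] dwell: s stays 46.0000
seg 4 [185.4°–205.4°] simple-harmonic, h=-14: full span → s += -14 → s = 32.0000
seg 5 [205.4°–360°] cycloidal, h=8: θ=273.6° here. β=68.2, B=154.6. 8·(0.4411 − sin(2π·0.4411)/(2π)) = 3.0689 → s = 35.0689
radial distance = base radius + s = 40 + 35.0689 = 75.0689

75.0689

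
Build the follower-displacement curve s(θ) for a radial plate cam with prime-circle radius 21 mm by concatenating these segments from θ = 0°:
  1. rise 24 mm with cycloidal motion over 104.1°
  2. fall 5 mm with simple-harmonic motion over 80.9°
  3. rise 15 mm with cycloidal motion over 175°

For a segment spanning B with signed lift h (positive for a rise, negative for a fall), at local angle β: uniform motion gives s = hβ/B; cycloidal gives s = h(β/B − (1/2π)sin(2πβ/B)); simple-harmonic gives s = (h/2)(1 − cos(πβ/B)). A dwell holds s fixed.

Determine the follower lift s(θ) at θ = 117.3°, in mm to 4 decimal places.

seg 1 [0°–104.1°] cycloidal, h=24: full span → s += 24 → s = 24.0000
seg 2 [104.1°–185°] simple-harmonic, h=-5: θ=117.3° here. β=13.2, B=80.9. -5/2·(1 − cos(π·0.1632)) = -0.3213 → s = 23.6787

23.6787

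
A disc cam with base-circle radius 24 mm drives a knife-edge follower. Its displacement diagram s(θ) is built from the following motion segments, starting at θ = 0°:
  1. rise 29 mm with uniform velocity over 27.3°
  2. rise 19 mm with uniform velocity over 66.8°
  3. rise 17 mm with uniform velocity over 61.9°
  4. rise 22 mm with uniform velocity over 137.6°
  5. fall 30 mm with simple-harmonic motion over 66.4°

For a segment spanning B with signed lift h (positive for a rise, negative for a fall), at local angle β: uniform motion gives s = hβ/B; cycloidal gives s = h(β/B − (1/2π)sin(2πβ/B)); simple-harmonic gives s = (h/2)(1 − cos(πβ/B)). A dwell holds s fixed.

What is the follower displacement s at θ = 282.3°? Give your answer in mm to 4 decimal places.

seg 1 [0°–27.3°] uniform, h=29: full span → s += 29 → s = 29.0000
seg 2 [27.3°–94.1°] uniform, h=19: full span → s += 19 → s = 48.0000
seg 3 [94.1°–156°] uniform, h=17: full span → s += 17 → s = 65.0000
seg 4 [156°–293.6°] uniform, h=22: θ=282.3° here. β=126.3, B=137.6. 22·126.3/137.6 = 20.1933 → s = 85.1933

85.1933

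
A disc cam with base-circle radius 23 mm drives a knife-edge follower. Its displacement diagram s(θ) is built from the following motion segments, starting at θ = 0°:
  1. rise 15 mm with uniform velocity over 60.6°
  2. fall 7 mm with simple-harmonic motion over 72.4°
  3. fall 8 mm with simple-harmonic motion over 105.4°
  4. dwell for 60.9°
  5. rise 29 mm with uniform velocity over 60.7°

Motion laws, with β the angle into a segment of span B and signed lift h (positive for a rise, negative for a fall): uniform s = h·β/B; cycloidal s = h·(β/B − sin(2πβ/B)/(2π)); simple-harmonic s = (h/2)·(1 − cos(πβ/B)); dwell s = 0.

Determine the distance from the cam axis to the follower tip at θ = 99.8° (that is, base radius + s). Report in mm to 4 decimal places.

seg 1 [0°–60.6°] uniform, h=15: full span → s += 15 → s = 15.0000
seg 2 [60.6°–133°] simple-harmonic, h=-7: θ=99.8° here. β=39.2, B=72.4. -7/2·(1 − cos(π·0.5414)) = -3.9543 → s = 11.0457
radial distance = base radius + s = 23 + 11.0457 = 34.0457

34.0457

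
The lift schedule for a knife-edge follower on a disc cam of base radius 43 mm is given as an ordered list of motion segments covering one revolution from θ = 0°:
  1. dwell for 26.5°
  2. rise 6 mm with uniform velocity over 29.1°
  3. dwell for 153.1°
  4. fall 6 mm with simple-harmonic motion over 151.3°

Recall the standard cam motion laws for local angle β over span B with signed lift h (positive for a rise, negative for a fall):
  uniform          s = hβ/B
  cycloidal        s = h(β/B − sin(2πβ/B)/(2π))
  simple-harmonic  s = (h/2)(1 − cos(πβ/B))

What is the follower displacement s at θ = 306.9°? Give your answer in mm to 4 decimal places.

seg 1 [0°–26.5°] dwell: s stays 0.0000
seg 2 [26.5°–55.6°] uniform, h=6: full span → s += 6 → s = 6.0000
seg 3 [55.6°–208.7°] dwell: s stays 6.0000
seg 4 [208.7°–360°] simple-harmonic, h=-6: θ=306.9° here. β=98.2, B=151.3. -6/2·(1 − cos(π·0.6490)) = -4.3539 → s = 1.6461

1.6461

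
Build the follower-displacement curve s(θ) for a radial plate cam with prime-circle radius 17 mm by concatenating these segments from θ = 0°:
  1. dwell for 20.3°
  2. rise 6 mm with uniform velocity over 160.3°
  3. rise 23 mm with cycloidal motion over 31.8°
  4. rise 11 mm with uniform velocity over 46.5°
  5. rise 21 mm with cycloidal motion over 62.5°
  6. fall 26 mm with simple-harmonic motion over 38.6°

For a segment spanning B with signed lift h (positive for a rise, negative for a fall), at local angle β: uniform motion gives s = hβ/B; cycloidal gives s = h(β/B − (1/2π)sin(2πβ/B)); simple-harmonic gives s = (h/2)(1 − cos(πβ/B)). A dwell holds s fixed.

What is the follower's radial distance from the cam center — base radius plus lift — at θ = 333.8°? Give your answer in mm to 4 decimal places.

seg 1 [0°–20.3°] dwell: s stays 0.0000
seg 2 [20.3°–180.6°] uniform, h=6: full span → s += 6 → s = 6.0000
seg 3 [180.6°–212.4°] cycloidal, h=23: full span → s += 23 → s = 29.0000
seg 4 [212.4°–258.9°] uniform, h=11: full span → s += 11 → s = 40.0000
seg 5 [258.9°–321.4°] cycloidal, h=21: full span → s += 21 → s = 61.0000
seg 6 [321.4°–360°] simple-harmonic, h=-26: θ=333.8° here. β=12.4, B=38.6. -26/2·(1 − cos(π·0.3212)) = -6.0772 → s = 54.9228
radial distance = base radius + s = 17 + 54.9228 = 71.9228

71.9228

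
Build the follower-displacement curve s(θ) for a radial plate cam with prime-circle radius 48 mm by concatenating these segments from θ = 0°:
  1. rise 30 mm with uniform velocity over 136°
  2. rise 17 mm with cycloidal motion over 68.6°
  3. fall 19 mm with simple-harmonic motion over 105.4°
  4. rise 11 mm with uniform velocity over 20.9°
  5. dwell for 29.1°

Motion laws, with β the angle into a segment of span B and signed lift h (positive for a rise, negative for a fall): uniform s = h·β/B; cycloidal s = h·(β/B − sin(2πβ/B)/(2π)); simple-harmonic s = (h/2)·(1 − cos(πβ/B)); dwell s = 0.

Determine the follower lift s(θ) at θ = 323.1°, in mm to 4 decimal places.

seg 1 [0°–136°] uniform, h=30: full span → s += 30 → s = 30.0000
seg 2 [136°–204.6°] cycloidal, h=17: full span → s += 17 → s = 47.0000
seg 3 [204.6°–310°] simple-harmonic, h=-19: full span → s += -19 → s = 28.0000
seg 4 [310°–330.9°] uniform, h=11: θ=323.1° here. β=13.1, B=20.9. 11·13.1/20.9 = 6.8947 → s = 34.8947

34.8947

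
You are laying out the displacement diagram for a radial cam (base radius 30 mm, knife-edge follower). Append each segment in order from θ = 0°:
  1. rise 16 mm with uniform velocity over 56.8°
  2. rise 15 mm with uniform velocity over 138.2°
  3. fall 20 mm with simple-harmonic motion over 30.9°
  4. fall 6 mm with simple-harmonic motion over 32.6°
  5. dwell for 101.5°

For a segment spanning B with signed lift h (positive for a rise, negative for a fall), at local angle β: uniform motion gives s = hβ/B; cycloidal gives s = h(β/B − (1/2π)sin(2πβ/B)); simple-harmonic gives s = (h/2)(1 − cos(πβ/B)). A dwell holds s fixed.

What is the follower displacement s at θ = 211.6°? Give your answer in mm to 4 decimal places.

seg 1 [0°–56.8°] uniform, h=16: full span → s += 16 → s = 16.0000
seg 2 [56.8°–195°] uniform, h=15: full span → s += 15 → s = 31.0000
seg 3 [195°–225.9°] simple-harmonic, h=-20: θ=211.6° here. β=16.6, B=30.9. -20/2·(1 − cos(π·0.5372)) = -11.1665 → s = 19.8335

19.8335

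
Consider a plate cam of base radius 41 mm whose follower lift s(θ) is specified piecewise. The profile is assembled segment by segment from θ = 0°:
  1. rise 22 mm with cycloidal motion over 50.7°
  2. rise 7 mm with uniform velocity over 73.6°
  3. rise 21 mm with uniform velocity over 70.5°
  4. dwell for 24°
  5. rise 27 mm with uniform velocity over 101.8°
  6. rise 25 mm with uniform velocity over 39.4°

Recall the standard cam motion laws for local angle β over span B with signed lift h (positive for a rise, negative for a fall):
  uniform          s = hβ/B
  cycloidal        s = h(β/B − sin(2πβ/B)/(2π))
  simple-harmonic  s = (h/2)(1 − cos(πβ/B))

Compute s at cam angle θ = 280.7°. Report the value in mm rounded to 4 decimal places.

seg 1 [0°–50.7°] cycloidal, h=22: full span → s += 22 → s = 22.0000
seg 2 [50.7°–124.3°] uniform, h=7: full span → s += 7 → s = 29.0000
seg 3 [124.3°–194.8°] uniform, h=21: full span → s += 21 → s = 50.0000
seg 4 [194.8°–218.8°] dwell: s stays 50.0000
seg 5 [218.8°–320.6°] uniform, h=27: θ=280.7° here. β=61.9, B=101.8. 27·61.9/101.8 = 16.4175 → s = 66.4175

66.4175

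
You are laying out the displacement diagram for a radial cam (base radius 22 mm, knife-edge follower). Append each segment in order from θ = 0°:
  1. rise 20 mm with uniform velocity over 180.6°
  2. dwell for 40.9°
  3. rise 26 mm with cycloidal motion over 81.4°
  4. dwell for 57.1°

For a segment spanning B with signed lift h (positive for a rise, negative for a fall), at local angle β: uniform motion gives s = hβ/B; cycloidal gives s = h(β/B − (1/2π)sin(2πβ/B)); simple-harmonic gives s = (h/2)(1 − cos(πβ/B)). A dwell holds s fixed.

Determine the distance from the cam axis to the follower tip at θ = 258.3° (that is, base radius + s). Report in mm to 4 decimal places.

seg 1 [0°–180.6°] uniform, h=20: full span → s += 20 → s = 20.0000
seg 2 [180.6°–221.5°] dwell: s stays 20.0000
seg 3 [221.5°–302.9°] cycloidal, h=26: θ=258.3° here. β=36.8, B=81.4. 26·(0.4521 − sin(2π·0.4521)/(2π)) = 10.5273 → s = 30.5273
radial distance = base radius + s = 22 + 30.5273 = 52.5273

52.5273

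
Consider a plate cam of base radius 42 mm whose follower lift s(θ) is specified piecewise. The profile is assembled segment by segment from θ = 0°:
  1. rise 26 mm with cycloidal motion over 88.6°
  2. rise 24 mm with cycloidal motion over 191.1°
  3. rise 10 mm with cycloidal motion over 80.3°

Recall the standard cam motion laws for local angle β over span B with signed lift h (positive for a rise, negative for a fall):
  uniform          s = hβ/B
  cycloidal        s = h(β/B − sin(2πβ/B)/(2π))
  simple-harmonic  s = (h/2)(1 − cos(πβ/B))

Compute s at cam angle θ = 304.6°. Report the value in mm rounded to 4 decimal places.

seg 1 [0°–88.6°] cycloidal, h=26: full span → s += 26 → s = 26.0000
seg 2 [88.6°–279.7°] cycloidal, h=24: full span → s += 24 → s = 50.0000
seg 3 [279.7°–360°] cycloidal, h=10: θ=304.6° here. β=24.9, B=80.3. 10·(0.3101 − sin(2π·0.3101)/(2π)) = 1.6214 → s = 51.6214

51.6214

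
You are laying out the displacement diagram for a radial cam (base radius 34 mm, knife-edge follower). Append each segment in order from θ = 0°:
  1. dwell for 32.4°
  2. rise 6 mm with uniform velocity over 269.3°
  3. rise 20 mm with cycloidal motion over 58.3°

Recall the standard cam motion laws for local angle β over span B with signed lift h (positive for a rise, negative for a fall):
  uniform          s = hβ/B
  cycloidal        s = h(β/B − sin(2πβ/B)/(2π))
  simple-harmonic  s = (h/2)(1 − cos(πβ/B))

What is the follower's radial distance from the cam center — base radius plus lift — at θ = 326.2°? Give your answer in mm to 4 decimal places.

seg 1 [0°–32.4°] dwell: s stays 0.0000
seg 2 [32.4°–301.7°] uniform, h=6: full span → s += 6 → s = 6.0000
seg 3 [301.7°–360°] cycloidal, h=20: θ=326.2° here. β=24.5, B=58.3. 20·(0.4202 − sin(2π·0.4202)/(2π)) = 6.8755 → s = 12.8755
radial distance = base radius + s = 34 + 12.8755 = 46.8755

46.8755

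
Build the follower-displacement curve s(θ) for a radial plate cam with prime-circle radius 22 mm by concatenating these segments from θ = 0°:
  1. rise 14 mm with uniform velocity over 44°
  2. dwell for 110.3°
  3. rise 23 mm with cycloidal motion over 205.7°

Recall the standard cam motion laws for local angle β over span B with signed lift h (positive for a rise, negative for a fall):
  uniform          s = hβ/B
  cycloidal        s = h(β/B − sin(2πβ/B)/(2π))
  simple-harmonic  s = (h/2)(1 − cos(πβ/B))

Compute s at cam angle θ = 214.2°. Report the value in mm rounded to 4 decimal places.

seg 1 [0°–44°] uniform, h=14: full span → s += 14 → s = 14.0000
seg 2 [44°–154.3°] dwell: s stays 14.0000
seg 3 [154.3°–360°] cycloidal, h=23: θ=214.2° here. β=59.9, B=205.7. 23·(0.2912 − sin(2π·0.2912)/(2π)) = 3.1590 → s = 17.1590

17.1590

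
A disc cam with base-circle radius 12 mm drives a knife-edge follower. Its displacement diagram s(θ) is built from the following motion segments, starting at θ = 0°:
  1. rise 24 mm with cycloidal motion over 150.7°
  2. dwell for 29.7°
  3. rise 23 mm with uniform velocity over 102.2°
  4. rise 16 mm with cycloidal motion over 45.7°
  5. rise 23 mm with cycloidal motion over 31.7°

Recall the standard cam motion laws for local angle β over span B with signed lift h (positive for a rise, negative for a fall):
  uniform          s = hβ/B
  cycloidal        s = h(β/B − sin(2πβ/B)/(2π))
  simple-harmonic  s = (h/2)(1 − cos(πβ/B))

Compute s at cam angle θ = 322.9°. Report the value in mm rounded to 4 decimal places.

seg 1 [0°–150.7°] cycloidal, h=24: full span → s += 24 → s = 24.0000
seg 2 [150.7°–180.4°] dwell: s stays 24.0000
seg 3 [180.4°–282.6°] uniform, h=23: full span → s += 23 → s = 47.0000
seg 4 [282.6°–328.3°] cycloidal, h=16: θ=322.9° here. β=40.3, B=45.7. 16·(0.8818 − sin(2π·0.8818)/(2π)) = 15.8310 → s = 62.8310

62.8310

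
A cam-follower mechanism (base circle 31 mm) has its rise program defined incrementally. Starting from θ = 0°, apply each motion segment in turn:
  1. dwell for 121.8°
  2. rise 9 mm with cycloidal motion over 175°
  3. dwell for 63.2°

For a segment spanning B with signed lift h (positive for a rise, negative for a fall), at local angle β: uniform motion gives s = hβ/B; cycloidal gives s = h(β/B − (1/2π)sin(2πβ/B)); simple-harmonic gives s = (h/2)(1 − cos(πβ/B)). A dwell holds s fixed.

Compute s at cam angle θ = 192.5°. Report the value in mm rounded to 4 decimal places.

seg 1 [0°–121.8°] dwell: s stays 0.0000
seg 2 [121.8°–296.8°] cycloidal, h=9: θ=192.5° here. β=70.7, B=175. 9·(0.4040 − sin(2π·0.4040)/(2π)) = 2.8234 → s = 2.8234

2.8234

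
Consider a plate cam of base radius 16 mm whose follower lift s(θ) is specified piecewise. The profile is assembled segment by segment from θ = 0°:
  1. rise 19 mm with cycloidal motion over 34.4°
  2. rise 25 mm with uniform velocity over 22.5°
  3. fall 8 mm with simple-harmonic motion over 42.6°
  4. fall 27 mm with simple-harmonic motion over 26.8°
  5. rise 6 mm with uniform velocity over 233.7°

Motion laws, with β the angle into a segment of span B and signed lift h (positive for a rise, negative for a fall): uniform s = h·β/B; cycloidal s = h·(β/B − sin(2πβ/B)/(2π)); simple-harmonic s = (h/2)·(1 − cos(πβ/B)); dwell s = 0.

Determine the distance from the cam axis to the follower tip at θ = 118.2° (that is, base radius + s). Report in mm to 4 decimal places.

seg 1 [0°–34.4°] cycloidal, h=19: full span → s += 19 → s = 19.0000
seg 2 [34.4°–56.9°] uniform, h=25: full span → s += 25 → s = 44.0000
seg 3 [56.9°–99.5°] simple-harmonic, h=-8: full span → s += -8 → s = 36.0000
seg 4 [99.5°–126.3°] simple-harmonic, h=-27: θ=118.2° here. β=18.7, B=26.8. -27/2·(1 − cos(π·0.6978)) = -21.3581 → s = 14.6419
radial distance = base radius + s = 16 + 14.6419 = 30.6419

30.6419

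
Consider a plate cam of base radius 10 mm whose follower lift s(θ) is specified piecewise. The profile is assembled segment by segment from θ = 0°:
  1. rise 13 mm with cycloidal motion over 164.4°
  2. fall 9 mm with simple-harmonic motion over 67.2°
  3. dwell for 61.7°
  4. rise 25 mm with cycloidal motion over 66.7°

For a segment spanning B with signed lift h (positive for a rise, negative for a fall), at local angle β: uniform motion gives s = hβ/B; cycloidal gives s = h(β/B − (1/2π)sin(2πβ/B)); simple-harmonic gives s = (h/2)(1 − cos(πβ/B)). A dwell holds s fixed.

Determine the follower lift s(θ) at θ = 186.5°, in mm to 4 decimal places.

seg 1 [0°–164.4°] cycloidal, h=13: full span → s += 13 → s = 13.0000
seg 2 [164.4°–231.6°] simple-harmonic, h=-9: θ=186.5° here. β=22.1, B=67.2. -9/2·(1 − cos(π·0.3289)) = -2.1956 → s = 10.8044

10.8044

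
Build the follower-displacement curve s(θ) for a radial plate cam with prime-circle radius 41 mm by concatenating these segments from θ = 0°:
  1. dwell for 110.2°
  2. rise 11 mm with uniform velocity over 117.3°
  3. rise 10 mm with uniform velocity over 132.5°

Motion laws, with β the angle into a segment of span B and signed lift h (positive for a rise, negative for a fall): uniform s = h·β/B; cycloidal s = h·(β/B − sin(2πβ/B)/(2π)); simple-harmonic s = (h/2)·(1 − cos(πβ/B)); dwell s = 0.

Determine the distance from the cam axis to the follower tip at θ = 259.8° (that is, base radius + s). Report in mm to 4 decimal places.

seg 1 [0°–110.2°] dwell: s stays 0.0000
seg 2 [110.2°–227.5°] uniform, h=11: full span → s += 11 → s = 11.0000
seg 3 [227.5°–360°] uniform, h=10: θ=259.8° here. β=32.3, B=132.5. 10·32.3/132.5 = 2.4377 → s = 13.4377
radial distance = base radius + s = 41 + 13.4377 = 54.4377

54.4377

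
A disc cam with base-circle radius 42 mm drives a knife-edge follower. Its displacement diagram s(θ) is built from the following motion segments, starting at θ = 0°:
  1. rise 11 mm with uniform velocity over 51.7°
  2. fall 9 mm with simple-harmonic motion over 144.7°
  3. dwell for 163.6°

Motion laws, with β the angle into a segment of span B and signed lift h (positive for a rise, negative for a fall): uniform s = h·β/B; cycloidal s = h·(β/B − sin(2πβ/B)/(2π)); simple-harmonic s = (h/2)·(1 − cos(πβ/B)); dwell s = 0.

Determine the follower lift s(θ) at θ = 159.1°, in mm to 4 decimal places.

seg 1 [0°–51.7°] uniform, h=11: full span → s += 11 → s = 11.0000
seg 2 [51.7°–196.4°] simple-harmonic, h=-9: θ=159.1° here. β=107.4, B=144.7. -9/2·(1 − cos(π·0.7422)) = -7.6033 → s = 3.3967

3.3967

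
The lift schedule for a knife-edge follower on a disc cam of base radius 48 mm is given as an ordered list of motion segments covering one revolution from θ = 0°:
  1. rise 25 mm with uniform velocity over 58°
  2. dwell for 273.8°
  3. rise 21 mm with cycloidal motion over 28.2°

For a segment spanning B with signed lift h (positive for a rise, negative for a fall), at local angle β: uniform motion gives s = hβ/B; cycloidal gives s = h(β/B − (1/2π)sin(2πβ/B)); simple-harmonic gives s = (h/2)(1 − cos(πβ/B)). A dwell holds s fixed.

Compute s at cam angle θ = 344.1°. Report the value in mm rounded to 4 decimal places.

seg 1 [0°–58°] uniform, h=25: full span → s += 25 → s = 25.0000
seg 2 [58°–331.8°] dwell: s stays 25.0000
seg 3 [331.8°–360°] cycloidal, h=21: θ=344.1° here. β=12.3, B=28.2. 21·(0.4362 − sin(2π·0.4362)/(2π)) = 7.8548 → s = 32.8548

32.8548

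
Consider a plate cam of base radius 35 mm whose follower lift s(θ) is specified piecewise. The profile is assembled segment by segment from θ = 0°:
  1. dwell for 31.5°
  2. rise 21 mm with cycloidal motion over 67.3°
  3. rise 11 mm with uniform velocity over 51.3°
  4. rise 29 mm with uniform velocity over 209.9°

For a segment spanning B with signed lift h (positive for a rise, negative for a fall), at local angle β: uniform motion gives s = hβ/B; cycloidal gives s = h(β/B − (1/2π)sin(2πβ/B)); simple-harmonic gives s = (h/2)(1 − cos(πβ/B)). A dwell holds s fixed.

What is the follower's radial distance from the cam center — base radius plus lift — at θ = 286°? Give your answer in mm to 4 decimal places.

seg 1 [0°–31.5°] dwell: s stays 0.0000
seg 2 [31.5°–98.8°] cycloidal, h=21: full span → s += 21 → s = 21.0000
seg 3 [98.8°–150.1°] uniform, h=11: full span → s += 11 → s = 32.0000
seg 4 [150.1°–360°] uniform, h=29: θ=286° here. β=135.9, B=209.9. 29·135.9/209.9 = 18.7761 → s = 50.7761
radial distance = base radius + s = 35 + 50.7761 = 85.7761

85.7761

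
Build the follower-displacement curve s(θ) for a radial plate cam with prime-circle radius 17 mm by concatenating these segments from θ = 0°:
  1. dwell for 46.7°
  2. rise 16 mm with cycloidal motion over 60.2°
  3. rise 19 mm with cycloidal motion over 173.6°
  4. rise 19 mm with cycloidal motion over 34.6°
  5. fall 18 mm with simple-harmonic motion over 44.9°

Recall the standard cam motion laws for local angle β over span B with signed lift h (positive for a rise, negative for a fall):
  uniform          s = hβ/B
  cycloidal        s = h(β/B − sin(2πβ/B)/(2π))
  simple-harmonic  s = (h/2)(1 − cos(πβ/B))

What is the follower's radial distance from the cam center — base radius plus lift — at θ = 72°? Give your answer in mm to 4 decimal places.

seg 1 [0°–46.7°] dwell: s stays 0.0000
seg 2 [46.7°–106.9°] cycloidal, h=16: θ=72° here. β=25.3, B=60.2. 16·(0.4203 − sin(2π·0.4203)/(2π)) = 5.5012 → s = 5.5012
radial distance = base radius + s = 17 + 5.5012 = 22.5012

22.5012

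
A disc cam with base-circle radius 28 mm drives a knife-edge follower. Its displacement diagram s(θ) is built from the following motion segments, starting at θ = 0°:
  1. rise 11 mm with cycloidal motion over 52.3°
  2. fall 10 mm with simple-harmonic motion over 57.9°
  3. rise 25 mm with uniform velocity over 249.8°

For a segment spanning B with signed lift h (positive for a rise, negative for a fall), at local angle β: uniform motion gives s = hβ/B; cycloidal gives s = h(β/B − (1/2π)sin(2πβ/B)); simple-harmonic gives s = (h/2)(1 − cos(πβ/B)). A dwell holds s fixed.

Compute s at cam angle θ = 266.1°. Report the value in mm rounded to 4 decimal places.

seg 1 [0°–52.3°] cycloidal, h=11: full span → s += 11 → s = 11.0000
seg 2 [52.3°–110.2°] simple-harmonic, h=-10: full span → s += -10 → s = 1.0000
seg 3 [110.2°–360°] uniform, h=25: θ=266.1° here. β=155.9, B=249.8. 25·155.9/249.8 = 15.6025 → s = 16.6025

16.6025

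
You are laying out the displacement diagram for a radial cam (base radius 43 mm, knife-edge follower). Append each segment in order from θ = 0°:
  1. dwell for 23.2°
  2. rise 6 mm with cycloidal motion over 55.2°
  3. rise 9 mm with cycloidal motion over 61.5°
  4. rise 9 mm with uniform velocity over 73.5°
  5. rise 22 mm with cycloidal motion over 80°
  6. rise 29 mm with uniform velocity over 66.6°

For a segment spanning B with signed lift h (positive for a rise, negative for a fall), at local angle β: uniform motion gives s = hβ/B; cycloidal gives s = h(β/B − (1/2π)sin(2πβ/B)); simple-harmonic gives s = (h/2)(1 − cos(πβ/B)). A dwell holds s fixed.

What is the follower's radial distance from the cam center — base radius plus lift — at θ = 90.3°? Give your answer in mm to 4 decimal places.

seg 1 [0°–23.2°] dwell: s stays 0.0000
seg 2 [23.2°–78.4°] cycloidal, h=6: full span → s += 6 → s = 6.0000
seg 3 [78.4°–139.9°] cycloidal, h=9: θ=90.3° here. β=11.9, B=61.5. 9·(0.1935 − sin(2π·0.1935)/(2π)) = 0.3984 → s = 6.3984
radial distance = base radius + s = 43 + 6.3984 = 49.3984

49.3984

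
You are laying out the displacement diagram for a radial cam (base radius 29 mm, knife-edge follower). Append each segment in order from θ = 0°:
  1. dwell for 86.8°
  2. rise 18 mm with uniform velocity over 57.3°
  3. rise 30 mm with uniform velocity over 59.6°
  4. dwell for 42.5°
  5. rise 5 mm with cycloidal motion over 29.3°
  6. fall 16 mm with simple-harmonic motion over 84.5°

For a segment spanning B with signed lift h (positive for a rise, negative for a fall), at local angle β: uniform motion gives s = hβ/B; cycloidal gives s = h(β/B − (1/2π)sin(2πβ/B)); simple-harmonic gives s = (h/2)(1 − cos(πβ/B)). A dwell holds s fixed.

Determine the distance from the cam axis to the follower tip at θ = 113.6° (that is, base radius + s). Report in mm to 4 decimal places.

seg 1 [0°–86.8°] dwell: s stays 0.0000
seg 2 [86.8°–144.1°] uniform, h=18: θ=113.6° here. β=26.8, B=57.3. 18·26.8/57.3 = 8.4188 → s = 8.4188
radial distance = base radius + s = 29 + 8.4188 = 37.4188

37.4188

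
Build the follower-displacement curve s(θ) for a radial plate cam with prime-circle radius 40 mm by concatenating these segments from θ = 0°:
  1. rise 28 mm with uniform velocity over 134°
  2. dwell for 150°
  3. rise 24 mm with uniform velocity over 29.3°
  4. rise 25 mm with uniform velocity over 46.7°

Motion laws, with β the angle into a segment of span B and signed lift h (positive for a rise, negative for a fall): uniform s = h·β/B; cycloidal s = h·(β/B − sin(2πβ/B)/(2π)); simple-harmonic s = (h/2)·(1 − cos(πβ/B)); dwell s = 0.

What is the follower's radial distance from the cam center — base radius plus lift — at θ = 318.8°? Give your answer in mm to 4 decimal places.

seg 1 [0°–134°] uniform, h=28: full span → s += 28 → s = 28.0000
seg 2 [134°–284°] dwell: s stays 28.0000
seg 3 [284°–313.3°] uniform, h=24: full span → s += 24 → s = 52.0000
seg 4 [313.3°–360°] uniform, h=25: θ=318.8° here. β=5.5, B=46.7. 25·5.5/46.7 = 2.9443 → s = 54.9443
radial distance = base radius + s = 40 + 54.9443 = 94.9443

94.9443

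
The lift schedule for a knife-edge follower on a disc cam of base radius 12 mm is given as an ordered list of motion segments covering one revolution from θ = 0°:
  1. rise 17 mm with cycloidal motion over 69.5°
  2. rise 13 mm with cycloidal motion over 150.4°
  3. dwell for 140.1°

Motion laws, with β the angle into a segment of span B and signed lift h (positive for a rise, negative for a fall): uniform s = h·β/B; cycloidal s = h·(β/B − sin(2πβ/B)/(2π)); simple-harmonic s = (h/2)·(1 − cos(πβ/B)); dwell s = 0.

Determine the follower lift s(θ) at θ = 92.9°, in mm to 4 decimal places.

seg 1 [0°–69.5°] cycloidal, h=17: full span → s += 17 → s = 17.0000
seg 2 [69.5°–219.9°] cycloidal, h=13: θ=92.9° here. β=23.4, B=150.4. 13·(0.1556 − sin(2π·0.1556)/(2π)) = 0.3071 → s = 17.3071

17.3071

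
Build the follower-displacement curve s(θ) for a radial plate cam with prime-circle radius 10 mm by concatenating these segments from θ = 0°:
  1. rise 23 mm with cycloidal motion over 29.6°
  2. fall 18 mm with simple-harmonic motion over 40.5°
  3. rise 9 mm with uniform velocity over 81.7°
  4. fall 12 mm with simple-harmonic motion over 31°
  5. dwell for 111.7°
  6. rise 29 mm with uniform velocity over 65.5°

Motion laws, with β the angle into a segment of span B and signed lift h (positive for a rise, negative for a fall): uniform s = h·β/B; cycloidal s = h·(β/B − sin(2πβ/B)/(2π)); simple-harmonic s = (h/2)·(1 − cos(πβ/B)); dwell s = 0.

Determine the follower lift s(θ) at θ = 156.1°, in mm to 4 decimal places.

seg 1 [0°–29.6°] cycloidal, h=23: full span → s += 23 → s = 23.0000
seg 2 [29.6°–70.1°] simple-harmonic, h=-18: full span → s += -18 → s = 5.0000
seg 3 [70.1°–151.8°] uniform, h=9: full span → s += 9 → s = 14.0000
seg 4 [151.8°–182.8°] simple-harmonic, h=-12: θ=156.1° here. β=4.3, B=31. -12/2·(1 − cos(π·0.1387)) = -0.5607 → s = 13.4393

13.4393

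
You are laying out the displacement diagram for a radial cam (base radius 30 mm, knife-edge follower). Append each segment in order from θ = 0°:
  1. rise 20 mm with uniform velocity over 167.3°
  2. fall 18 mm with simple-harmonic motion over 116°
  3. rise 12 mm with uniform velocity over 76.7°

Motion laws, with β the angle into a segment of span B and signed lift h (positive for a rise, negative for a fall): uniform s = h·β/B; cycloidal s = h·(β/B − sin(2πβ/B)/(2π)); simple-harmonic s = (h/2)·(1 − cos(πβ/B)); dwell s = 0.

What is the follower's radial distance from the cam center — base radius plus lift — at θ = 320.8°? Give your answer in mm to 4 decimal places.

seg 1 [0°–167.3°] uniform, h=20: full span → s += 20 → s = 20.0000
seg 2 [167.3°–283.3°] simple-harmonic, h=-18: full span → s += -18 → s = 2.0000
seg 3 [283.3°–360°] uniform, h=12: θ=320.8° here. β=37.5, B=76.7. 12·37.5/76.7 = 5.8670 → s = 7.8670
radial distance = base radius + s = 30 + 7.8670 = 37.8670

37.8670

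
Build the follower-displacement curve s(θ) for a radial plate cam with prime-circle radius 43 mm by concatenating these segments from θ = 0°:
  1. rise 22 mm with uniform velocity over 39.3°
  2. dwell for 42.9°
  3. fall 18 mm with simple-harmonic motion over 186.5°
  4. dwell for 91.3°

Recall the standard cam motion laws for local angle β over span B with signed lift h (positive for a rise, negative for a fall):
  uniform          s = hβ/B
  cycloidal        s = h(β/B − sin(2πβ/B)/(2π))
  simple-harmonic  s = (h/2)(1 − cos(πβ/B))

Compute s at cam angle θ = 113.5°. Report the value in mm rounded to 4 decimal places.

seg 1 [0°–39.3°] uniform, h=22: full span → s += 22 → s = 22.0000
seg 2 [39.3°–82.2°] dwell: s stays 22.0000
seg 3 [82.2°–268.7°] simple-harmonic, h=-18: θ=113.5° here. β=31.3, B=186.5. -18/2·(1 − cos(π·0.1678)) = -1.2222 → s = 20.7778

20.7778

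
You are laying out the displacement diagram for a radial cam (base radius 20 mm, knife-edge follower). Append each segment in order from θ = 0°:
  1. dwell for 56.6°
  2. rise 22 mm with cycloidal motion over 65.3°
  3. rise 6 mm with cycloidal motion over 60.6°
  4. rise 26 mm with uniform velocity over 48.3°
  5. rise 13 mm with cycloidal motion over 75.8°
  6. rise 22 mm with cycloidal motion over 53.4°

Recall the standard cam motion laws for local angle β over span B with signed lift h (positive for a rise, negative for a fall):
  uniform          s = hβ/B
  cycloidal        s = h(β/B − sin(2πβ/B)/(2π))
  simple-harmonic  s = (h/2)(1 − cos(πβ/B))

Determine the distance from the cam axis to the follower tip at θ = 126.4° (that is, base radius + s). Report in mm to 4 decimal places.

seg 1 [0°–56.6°] dwell: s stays 0.0000
seg 2 [56.6°–121.9°] cycloidal, h=22: full span → s += 22 → s = 22.0000
seg 3 [121.9°–182.5°] cycloidal, h=6: θ=126.4° here. β=4.5, B=60.6. 6·(0.0743 − sin(2π·0.0743)/(2π)) = 0.0160 → s = 22.0160
radial distance = base radius + s = 20 + 22.0160 = 42.0160

42.0160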